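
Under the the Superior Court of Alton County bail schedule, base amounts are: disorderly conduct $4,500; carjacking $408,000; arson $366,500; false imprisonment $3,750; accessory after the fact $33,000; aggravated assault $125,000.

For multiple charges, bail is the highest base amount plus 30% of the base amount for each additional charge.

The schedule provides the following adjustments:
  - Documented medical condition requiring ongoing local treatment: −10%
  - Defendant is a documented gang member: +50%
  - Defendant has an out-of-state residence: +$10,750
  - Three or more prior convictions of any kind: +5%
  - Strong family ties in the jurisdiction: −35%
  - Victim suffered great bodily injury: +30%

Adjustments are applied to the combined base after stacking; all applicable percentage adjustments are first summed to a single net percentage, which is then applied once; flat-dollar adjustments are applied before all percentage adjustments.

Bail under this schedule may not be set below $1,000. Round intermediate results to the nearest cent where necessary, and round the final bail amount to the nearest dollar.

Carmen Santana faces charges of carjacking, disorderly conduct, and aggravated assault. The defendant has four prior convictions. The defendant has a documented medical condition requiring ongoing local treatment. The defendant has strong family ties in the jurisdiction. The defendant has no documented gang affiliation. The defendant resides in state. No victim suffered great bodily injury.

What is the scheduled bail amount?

Base amounts from the schedule: carjacking $408,000; disorderly conduct $4,500; aggravated assault $125,000.
Stacking rule: highest base plus 30% of each additional charge. Highest is carjacking at $408,000. Additional: $4,500 × 30% = $1,350; $125,000 × 30% = $37,500. Combined base = $408,000 + $38,850 = $446,850.
Net percentage adjustment: −10% +5% −35% = −40%. $446,850 × 0.6 = $268,110.
$268,110 is at or above the $1,000 minimum.

$268,110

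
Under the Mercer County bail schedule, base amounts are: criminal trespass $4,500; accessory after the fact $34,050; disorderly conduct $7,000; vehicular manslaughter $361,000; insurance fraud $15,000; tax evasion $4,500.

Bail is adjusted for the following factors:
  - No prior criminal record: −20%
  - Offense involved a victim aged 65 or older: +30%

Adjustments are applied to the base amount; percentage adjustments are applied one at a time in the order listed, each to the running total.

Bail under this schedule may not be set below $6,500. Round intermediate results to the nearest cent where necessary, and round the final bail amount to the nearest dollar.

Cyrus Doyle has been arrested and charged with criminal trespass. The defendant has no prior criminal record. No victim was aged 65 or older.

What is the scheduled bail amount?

Base amounts from the schedule: criminal trespass $4,500.
Single charge. Combined base = $4,500.
No prior criminal record (−20%): $4,500 × 0.8 = $3,600.
Result $3,600 is below the minimum of $6,500; bail is set at the minimum $6,500.

$6,500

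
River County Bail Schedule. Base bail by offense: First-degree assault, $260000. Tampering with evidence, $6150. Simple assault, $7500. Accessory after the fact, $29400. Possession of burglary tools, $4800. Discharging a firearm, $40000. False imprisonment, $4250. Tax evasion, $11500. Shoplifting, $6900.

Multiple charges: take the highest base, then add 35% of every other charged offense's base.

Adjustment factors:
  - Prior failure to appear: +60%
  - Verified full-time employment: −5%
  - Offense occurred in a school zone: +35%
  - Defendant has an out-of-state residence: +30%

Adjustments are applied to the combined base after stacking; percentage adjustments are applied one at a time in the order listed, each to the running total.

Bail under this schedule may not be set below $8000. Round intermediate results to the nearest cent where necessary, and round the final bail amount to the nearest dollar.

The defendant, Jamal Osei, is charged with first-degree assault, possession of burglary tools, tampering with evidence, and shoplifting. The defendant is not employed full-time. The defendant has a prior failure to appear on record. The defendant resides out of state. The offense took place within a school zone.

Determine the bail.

$747623

Base amounts from the schedule: first-degree assault $260000; possession of burglary tools $4800; tampering with evidence $6150; shoplifting $6900.
Stacking rule: highest base plus 35% of each additional charge. Highest is first-degree assault at $260000. Additional: $4800 × 35% = $1680; $6150 × 35% = $2152.50; $6900 × 35% = $2415. Combined base = $260000 + $6247.50 = $266247.50.
Prior failure to appear (+60%): $266247.50 × 1.6 = $425996.
Offense occurred in a school zone (+35%): $425996 × 1.35 = $575094.60.
Defendant has an out-of-state residence (+30%): $575094.60 × 1.3 = $747622.98.
$747622.98 is at or above the $8000 minimum.
Rounded to the nearest dollar: $747623.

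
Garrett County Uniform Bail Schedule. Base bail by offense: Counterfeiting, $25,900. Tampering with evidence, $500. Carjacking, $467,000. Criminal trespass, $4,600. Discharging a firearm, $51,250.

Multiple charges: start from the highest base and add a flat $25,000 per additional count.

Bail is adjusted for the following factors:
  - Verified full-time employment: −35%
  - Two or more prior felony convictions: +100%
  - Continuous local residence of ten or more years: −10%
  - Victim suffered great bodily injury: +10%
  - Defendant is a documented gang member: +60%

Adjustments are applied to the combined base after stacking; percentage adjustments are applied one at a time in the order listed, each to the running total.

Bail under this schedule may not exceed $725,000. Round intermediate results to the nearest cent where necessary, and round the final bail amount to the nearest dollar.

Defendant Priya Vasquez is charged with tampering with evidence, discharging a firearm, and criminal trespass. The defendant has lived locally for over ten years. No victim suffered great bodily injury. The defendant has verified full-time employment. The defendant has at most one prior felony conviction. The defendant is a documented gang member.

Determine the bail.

$94,770

Base amounts from the schedule: tampering with evidence $500; discharging a firearm $51,250; criminal trespass $4,600.
Stacking rule: highest base plus $25,000 per additional charge. Highest is discharging a firearm at $51,250; 2 additional charges → +$50,000. Combined base = $101,250.
Verified full-time employment (−35%): $101,250 × 0.65 = $65,812.50.
Continuous local residence of ten or more years (−10%): $65,812.50 × 0.9 = $59,231.25.
Defendant is a documented gang member (+60%): $59,231.25 × 1.6 = $94,770.
$94,770 is within the $725,000 maximum.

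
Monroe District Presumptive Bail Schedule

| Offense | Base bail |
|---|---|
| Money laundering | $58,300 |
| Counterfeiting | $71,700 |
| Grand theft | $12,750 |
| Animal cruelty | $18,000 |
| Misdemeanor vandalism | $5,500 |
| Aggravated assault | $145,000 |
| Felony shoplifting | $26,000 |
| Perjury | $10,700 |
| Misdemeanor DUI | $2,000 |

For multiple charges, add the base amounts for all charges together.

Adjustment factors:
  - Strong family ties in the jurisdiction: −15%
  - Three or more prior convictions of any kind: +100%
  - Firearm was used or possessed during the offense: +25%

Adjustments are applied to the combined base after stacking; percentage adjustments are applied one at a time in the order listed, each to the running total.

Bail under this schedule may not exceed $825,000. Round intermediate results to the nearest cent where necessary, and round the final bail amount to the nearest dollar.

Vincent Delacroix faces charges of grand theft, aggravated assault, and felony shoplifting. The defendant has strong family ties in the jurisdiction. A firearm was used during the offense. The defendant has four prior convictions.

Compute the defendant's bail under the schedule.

Base amounts from the schedule: grand theft $12,750; aggravated assault $145,000; felony shoplifting $26,000.
Stacking rule: sum of all bases. $12,750 + $145,000 + $26,000 = $183,750.
Strong family ties in the jurisdiction (−15%): $183,750 × 0.85 = $156,187.50.
Three or more prior convictions of any kind (+100%): $156,187.50 × 2 = $312,375.
Firearm was used or possessed during the offense (+25%): $312,375 × 1.25 = $390,468.75.
$390,468.75 is within the $825,000 maximum.
Rounded to the nearest dollar: $390,469.

$390,469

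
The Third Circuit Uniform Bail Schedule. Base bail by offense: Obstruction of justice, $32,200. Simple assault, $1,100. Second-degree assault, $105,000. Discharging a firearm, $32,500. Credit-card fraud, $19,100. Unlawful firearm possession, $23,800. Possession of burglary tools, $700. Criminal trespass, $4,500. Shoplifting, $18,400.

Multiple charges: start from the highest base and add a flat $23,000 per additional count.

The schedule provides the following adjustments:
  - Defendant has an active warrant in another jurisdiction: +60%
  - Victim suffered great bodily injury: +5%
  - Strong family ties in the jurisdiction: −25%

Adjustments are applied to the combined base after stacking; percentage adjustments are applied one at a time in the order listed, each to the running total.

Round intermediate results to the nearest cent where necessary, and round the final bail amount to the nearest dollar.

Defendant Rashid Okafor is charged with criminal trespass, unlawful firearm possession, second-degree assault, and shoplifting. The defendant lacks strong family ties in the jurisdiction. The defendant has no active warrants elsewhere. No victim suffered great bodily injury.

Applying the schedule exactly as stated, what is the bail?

Base amounts from the schedule: criminal trespass $4,500; unlawful firearm possession $23,800; second-degree assault $105,000; shoplifting $18,400.
Stacking rule: highest base plus $23,000 per additional charge. Highest is second-degree assault at $105,000; 3 additional charges → +$69,000. Combined base = $174,000.
No adjustment factors apply to this defendant.

$174,000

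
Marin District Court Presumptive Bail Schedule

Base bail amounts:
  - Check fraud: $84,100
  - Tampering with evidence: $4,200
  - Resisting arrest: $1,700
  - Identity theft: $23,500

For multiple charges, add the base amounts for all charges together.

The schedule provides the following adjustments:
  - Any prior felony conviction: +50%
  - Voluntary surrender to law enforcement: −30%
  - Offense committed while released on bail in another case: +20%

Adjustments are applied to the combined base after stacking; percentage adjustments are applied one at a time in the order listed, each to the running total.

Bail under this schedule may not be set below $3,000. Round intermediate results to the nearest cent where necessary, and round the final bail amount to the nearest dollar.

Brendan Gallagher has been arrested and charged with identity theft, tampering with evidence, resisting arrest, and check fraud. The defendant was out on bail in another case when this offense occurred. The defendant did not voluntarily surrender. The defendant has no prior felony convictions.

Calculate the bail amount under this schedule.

$136,200

Base amounts from the schedule: identity theft $23,500; tampering with evidence $4,200; resisting arrest $1,700; check fraud $84,100.
Stacking rule: sum of all bases. $23,500 + $4,200 + $1,700 + $84,100 = $113,500.
Offense committed while released on bail in another case (+20%): $113,500 × 1.2 = $136,200.
$136,200 is at or above the $3,000 minimum.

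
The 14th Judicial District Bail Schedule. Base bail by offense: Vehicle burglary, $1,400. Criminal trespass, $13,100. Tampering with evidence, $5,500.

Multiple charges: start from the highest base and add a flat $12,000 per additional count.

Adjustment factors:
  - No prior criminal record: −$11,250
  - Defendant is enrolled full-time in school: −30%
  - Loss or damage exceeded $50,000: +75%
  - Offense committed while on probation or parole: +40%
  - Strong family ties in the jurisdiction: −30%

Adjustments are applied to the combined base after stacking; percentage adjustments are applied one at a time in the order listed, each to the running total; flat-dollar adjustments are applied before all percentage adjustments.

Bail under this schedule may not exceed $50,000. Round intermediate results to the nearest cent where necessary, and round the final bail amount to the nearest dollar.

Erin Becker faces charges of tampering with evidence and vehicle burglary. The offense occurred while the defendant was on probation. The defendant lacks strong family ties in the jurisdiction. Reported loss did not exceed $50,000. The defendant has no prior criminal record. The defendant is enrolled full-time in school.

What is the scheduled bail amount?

Base amounts from the schedule: tampering with evidence $5,500; vehicle burglary $1,400.
Stacking rule: highest base plus $12,000 per additional charge. Highest is tampering with evidence at $5,500; 1 additional charge → +$12,000. Combined base = $17,500.
No prior criminal record (−$11,250 flat): $17,500 − $11,250 = $6,250.
Defendant is enrolled full-time in school (−30%): $6,250 × 0.7 = $4,375.
Offense committed while on probation or parole (+40%): $4,375 × 1.4 = $6,125.
$6,125 is within the $50,000 maximum.

$6,125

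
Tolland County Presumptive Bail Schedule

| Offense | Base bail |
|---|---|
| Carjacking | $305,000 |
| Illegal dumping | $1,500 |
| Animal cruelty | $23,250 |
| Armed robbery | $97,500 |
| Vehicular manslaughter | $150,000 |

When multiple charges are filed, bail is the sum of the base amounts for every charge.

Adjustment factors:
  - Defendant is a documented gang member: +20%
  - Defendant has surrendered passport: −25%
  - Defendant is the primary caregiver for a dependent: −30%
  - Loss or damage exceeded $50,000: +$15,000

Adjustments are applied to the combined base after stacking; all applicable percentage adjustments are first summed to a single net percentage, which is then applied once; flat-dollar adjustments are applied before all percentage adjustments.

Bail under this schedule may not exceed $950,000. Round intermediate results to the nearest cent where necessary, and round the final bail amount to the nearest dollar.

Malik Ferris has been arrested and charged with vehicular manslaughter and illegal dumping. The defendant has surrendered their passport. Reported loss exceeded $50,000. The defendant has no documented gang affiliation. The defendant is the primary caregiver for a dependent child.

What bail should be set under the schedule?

$74,925

Base amounts from the schedule: vehicular manslaughter $150,000; illegal dumping $1,500.
Stacking rule: sum of all bases. $150,000 + $1,500 = $151,500.
Loss or damage exceeded $50,000 (+$15,000 flat): $151,500 + $15,000 = $166,500.
Net percentage adjustment: −25% −30% = −55%. $166,500 × 0.45 = $74,925.
$74,925 is within the $950,000 maximum.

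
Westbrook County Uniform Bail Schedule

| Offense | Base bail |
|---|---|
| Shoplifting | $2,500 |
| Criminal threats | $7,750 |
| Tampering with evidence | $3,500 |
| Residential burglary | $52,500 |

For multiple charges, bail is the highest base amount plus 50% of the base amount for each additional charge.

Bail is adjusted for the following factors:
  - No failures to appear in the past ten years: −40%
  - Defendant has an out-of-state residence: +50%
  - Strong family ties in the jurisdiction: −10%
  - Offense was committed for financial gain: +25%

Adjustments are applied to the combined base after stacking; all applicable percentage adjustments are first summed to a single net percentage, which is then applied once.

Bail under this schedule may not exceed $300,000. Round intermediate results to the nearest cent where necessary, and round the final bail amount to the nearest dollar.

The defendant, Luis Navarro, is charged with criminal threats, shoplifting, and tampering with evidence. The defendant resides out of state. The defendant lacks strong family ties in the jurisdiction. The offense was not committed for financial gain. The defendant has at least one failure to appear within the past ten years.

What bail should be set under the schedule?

$16,125

Base amounts from the schedule: criminal threats $7,750; shoplifting $2,500; tampering with evidence $3,500.
Stacking rule: highest base plus 50% of each additional charge. Highest is criminal threats at $7,750. Additional: $2,500 × 50% = $1,250; $3,500 × 50% = $1,750. Combined base = $7,750 + $3,000 = $10,750.
Defendant has an out-of-state residence (+50%): $10,750 × 1.5 = $16,125.
$16,125 is within the $300,000 maximum.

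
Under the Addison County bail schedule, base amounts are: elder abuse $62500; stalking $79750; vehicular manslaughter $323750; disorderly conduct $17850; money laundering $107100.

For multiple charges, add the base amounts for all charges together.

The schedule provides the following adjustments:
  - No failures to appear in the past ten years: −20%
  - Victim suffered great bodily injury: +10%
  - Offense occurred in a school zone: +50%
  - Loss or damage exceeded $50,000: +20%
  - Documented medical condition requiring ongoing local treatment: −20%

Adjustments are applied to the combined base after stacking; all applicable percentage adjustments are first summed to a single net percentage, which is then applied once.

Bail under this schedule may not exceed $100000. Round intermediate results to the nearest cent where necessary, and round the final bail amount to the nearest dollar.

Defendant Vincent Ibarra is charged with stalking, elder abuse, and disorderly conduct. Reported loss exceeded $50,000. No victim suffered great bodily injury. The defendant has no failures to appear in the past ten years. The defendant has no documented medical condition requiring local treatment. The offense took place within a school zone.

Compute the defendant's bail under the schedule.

$100000

Base amounts from the schedule: stalking $79750; elder abuse $62500; disorderly conduct $17850.
Stacking rule: sum of all bases. $79750 + $62500 + $17850 = $160100.
Net percentage adjustment: −20% +50% +20% = +50%. $160100 × 1.5 = $240150.
Result $240150 exceeds the maximum of $100000; bail is capped at $100000.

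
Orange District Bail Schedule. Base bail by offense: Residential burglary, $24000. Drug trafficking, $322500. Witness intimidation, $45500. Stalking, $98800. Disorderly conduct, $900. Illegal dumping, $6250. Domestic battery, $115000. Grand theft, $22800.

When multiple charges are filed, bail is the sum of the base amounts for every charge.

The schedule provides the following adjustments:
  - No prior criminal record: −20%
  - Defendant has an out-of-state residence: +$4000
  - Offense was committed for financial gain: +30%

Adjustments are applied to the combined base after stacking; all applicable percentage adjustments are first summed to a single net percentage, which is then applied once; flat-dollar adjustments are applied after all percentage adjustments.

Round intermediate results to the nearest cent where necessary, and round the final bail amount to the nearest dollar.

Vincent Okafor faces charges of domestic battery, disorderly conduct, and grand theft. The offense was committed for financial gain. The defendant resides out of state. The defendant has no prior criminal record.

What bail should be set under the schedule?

Base amounts from the schedule: domestic battery $115000; disorderly conduct $900; grand theft $22800.
Stacking rule: sum of all bases. $115000 + $900 + $22800 = $138700.
Net percentage adjustment: −20% +30% = +10%. $138700 × 1.1 = $152570.
Defendant has an out-of-state residence (+$4000 flat): $152570 + $4000 = $156570.

$156570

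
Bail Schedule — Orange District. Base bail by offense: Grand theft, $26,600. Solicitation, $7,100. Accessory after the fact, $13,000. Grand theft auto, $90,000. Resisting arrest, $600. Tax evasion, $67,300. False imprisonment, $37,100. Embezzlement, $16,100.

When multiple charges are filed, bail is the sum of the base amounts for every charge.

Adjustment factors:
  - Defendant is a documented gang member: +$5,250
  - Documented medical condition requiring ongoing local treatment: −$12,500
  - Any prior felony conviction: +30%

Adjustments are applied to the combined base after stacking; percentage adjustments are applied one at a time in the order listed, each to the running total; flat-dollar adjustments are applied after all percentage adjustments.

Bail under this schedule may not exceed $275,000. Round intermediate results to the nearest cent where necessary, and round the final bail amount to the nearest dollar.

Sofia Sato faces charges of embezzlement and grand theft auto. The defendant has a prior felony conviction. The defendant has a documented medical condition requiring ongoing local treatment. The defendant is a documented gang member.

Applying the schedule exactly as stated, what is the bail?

$130,680

Base amounts from the schedule: embezzlement $16,100; grand theft auto $90,000.
Stacking rule: sum of all bases. $16,100 + $90,000 = $106,100.
Any prior felony conviction (+30%): $106,100 × 1.3 = $137,930.
Defendant is a documented gang member (+$5,250 flat): $137,930 + $5,250 = $143,180.
Documented medical condition requiring ongoing local treatment (−$12,500 flat): $143,180 − $12,500 = $130,680.
$130,680 is within the $275,000 maximum.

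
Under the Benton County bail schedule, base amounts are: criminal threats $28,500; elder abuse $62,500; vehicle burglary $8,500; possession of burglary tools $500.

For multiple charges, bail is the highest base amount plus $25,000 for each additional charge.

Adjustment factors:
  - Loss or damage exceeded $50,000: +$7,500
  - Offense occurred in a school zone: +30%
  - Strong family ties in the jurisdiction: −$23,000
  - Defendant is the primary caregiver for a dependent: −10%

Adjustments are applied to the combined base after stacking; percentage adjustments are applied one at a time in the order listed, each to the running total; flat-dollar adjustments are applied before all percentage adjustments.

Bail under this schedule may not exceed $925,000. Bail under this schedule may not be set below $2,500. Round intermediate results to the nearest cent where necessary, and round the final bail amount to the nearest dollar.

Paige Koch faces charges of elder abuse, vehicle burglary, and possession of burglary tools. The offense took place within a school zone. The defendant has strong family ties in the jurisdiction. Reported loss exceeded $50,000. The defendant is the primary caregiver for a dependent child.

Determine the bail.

$113,490

Base amounts from the schedule: elder abuse $62,500; vehicle burglary $8,500; possession of burglary tools $500.
Stacking rule: highest base plus $25,000 per additional charge. Highest is elder abuse at $62,500; 2 additional charges → +$50,000. Combined base = $112,500.
Loss or damage exceeded $50,000 (+$7,500 flat): $112,500 + $7,500 = $120,000.
Strong family ties in the jurisdiction (−$23,000 flat): $120,000 − $23,000 = $97,000.
Offense occurred in a school zone (+30%): $97,000 × 1.3 = $126,100.
Defendant is the primary caregiver for a dependent (−10%): $126,100 × 0.9 = $113,490.
$113,490 is within the $925,000 maximum.
$113,490 is at or above the $2,500 minimum.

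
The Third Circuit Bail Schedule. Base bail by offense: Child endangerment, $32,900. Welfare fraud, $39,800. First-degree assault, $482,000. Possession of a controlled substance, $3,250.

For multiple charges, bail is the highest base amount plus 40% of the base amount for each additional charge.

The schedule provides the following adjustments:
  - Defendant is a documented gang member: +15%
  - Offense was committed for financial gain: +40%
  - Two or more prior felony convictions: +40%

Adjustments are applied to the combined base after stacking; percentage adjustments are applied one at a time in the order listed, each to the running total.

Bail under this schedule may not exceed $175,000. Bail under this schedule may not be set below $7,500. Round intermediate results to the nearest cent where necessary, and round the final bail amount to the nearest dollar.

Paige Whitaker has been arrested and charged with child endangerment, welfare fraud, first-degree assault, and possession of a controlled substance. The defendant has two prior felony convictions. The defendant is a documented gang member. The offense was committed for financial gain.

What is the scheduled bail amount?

Base amounts from the schedule: child endangerment $32,900; welfare fraud $39,800; first-degree assault $482,000; possession of a controlled substance $3,250.
Stacking rule: highest base plus 40% of each additional charge. Highest is first-degree assault at $482,000. Additional: $32,900 × 40% = $13,160; $39,800 × 40% = $15,920; $3,250 × 40% = $1,300. Combined base = $482,000 + $30,380 = $512,380.
Defendant is a documented gang member (+15%): $512,380 × 1.15 = $589,237.
Offense was committed for financial gain (+40%): $589,237 × 1.4 = $824,931.80.
Two or more prior felony convictions (+40%): $824,931.80 × 1.4 = $1,154,904.52.
Result $1,154,904.52 exceeds the maximum of $175,000; bail is capped at $175,000.
$175,000 is at or above the $7,500 minimum.

$175,000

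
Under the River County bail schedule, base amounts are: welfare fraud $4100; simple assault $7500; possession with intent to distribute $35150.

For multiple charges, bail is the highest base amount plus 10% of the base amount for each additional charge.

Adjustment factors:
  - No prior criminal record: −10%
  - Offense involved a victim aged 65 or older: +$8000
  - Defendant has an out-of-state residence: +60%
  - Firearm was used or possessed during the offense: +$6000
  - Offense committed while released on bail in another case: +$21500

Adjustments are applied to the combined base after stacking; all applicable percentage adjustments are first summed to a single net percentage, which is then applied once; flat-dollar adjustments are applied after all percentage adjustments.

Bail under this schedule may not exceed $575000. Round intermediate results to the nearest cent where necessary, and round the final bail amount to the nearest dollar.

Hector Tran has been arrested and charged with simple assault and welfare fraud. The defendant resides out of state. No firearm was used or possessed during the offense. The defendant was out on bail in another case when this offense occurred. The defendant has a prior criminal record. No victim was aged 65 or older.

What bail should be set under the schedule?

Base amounts from the schedule: simple assault $7500; welfare fraud $4100.
Stacking rule: highest base plus 10% of each additional charge. Highest is simple assault at $7500. Additional: $4100 × 10% = $410. Combined base = $7500 + $410 = $7910.
Defendant has an out-of-state residence (+60%): $7910 × 1.6 = $12656.
Offense committed while released on bail in another case (+$21500 flat): $12656 + $21500 = $34156.
$34156 is within the $575000 maximum.

$34156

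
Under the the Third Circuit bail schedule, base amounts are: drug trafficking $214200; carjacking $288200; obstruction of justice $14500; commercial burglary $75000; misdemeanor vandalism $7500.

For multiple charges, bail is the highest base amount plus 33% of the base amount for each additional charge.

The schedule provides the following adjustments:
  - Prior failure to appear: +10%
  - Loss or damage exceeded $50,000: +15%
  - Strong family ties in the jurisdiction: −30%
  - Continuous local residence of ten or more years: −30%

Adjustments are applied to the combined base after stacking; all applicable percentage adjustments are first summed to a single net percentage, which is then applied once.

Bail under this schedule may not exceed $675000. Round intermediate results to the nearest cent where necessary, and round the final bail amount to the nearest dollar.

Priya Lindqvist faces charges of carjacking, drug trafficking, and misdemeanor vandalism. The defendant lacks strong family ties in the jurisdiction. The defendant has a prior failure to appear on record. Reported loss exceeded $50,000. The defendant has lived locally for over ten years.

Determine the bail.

Base amounts from the schedule: carjacking $288200; drug trafficking $214200; misdemeanor vandalism $7500.
Stacking rule: highest base plus 33% of each additional charge. Highest is carjacking at $288200. Additional: $214200 × 33% = $70686; $7500 × 33% = $2475. Combined base = $288200 + $73161 = $361361.
Net percentage adjustment: +10% +15% −30% = −5%. $361361 × 0.95 = $343292.95.
$343292.95 is within the $675000 maximum.
Rounded to the nearest dollar: $343293.

$343293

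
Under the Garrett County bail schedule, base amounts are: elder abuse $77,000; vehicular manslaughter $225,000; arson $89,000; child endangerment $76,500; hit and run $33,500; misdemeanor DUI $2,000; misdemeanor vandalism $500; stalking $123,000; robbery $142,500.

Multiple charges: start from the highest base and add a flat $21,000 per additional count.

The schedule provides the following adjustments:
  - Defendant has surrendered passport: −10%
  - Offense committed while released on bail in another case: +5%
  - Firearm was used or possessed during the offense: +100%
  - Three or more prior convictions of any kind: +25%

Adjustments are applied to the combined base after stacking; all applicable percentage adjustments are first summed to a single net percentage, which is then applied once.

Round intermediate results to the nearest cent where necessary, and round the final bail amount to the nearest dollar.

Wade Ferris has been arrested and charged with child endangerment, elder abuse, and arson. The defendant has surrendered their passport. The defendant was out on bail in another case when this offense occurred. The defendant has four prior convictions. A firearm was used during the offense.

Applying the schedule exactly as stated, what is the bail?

Base amounts from the schedule: child endangerment $76,500; elder abuse $77,000; arson $89,000.
Stacking rule: highest base plus $21,000 per additional charge. Highest is arson at $89,000; 2 additional charges → +$42,000. Combined base = $131,000.
Net percentage adjustment: −10% +5% +100% +25% = +120%. $131,000 × 2.2 = $288,200.

$288,200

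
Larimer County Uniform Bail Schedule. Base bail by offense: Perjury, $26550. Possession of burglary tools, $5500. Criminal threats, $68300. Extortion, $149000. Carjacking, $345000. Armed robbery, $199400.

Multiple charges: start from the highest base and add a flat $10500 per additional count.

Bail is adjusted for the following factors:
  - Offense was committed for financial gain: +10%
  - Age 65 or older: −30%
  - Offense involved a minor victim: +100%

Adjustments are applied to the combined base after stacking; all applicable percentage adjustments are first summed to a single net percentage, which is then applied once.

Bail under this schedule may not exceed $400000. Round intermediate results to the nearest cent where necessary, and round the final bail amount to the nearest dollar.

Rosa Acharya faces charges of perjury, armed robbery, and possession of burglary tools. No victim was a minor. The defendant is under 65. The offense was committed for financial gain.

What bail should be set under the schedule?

$242440

Base amounts from the schedule: perjury $26550; armed robbery $199400; possession of burglary tools $5500.
Stacking rule: highest base plus $10500 per additional charge. Highest is armed robbery at $199400; 2 additional charges → +$21000. Combined base = $220400.
Offense was committed for financial gain (+10%): $220400 × 1.1 = $242440.
$242440 is within the $400000 maximum.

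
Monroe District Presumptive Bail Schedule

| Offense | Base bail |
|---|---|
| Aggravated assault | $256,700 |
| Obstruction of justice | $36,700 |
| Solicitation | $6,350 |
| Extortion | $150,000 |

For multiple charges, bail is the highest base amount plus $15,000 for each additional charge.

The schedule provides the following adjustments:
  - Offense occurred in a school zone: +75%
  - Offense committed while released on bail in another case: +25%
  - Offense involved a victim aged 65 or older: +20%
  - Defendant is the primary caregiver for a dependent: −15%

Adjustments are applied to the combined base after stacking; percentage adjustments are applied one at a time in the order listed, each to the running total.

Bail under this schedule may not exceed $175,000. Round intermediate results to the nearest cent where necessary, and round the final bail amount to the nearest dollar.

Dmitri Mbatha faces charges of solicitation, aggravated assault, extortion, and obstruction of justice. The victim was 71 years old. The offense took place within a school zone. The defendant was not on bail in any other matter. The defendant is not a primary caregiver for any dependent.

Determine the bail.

$175,000

Base amounts from the schedule: solicitation $6,350; aggravated assault $256,700; extortion $150,000; obstruction of justice $36,700.
Stacking rule: highest base plus $15,000 per additional charge. Highest is aggravated assault at $256,700; 3 additional charges → +$45,000. Combined base = $301,700.
Offense occurred in a school zone (+75%): $301,700 × 1.75 = $527,975.
Offense involved a victim aged 65 or older (+20%): $527,975 × 1.2 = $633,570.
Result $633,570 exceeds the maximum of $175,000; bail is capped at $175,000.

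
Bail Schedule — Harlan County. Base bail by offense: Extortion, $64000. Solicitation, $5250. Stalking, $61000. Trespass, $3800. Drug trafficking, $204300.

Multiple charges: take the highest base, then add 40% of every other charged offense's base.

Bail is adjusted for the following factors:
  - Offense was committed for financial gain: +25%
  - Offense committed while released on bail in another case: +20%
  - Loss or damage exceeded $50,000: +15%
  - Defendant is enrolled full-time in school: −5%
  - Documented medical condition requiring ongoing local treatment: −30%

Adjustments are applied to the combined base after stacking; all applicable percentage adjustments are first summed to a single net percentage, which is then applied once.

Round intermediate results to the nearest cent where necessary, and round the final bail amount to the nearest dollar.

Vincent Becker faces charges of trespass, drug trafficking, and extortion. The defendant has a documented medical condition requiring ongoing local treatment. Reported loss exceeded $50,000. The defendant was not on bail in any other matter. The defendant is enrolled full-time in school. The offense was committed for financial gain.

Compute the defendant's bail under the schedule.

$242991

Base amounts from the schedule: trespass $3800; drug trafficking $204300; extortion $64000.
Stacking rule: highest base plus 40% of each additional charge. Highest is drug trafficking at $204300. Additional: $3800 × 40% = $1520; $64000 × 40% = $25600. Combined base = $204300 + $27120 = $231420.
Net percentage adjustment: +25% +15% −5% −30% = +5%. $231420 × 1.05 = $242991.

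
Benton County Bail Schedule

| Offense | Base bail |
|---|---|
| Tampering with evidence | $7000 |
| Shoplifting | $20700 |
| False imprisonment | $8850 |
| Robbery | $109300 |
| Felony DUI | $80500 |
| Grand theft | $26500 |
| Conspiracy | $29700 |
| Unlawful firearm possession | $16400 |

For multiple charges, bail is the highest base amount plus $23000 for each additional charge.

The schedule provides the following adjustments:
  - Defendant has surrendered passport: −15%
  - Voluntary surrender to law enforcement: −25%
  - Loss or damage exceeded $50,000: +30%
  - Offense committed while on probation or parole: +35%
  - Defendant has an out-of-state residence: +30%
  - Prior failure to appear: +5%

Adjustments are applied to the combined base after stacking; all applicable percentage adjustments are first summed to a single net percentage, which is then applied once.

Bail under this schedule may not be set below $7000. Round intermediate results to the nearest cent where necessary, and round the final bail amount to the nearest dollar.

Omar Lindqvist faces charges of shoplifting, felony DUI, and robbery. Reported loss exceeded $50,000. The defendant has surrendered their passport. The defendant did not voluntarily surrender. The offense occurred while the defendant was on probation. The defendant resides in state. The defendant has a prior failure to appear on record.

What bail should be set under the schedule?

$240715

Base amounts from the schedule: shoplifting $20700; felony DUI $80500; robbery $109300.
Stacking rule: highest base plus $23000 per additional charge. Highest is robbery at $109300; 2 additional charges → +$46000. Combined base = $155300.
Net percentage adjustment: −15% +30% +35% +5% = +55%. $155300 × 1.55 = $240715.
$240715 is at or above the $7000 minimum.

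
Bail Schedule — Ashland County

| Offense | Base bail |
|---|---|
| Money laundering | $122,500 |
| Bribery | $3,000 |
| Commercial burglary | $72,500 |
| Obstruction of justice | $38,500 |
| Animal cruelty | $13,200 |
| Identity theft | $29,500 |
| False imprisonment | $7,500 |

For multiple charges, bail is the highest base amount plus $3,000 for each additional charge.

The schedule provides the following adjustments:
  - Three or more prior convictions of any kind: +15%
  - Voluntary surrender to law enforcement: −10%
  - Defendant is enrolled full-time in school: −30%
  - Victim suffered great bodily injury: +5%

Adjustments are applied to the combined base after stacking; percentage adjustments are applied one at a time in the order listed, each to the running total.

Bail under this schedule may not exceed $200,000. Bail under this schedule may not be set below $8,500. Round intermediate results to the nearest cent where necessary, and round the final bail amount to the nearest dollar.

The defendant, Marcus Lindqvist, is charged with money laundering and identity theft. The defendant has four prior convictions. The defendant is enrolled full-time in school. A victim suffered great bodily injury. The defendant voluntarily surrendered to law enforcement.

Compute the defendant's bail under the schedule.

Base amounts from the schedule: money laundering $122,500; identity theft $29,500.
Stacking rule: highest base plus $3,000 per additional charge. Highest is money laundering at $122,500; 1 additional charge → +$3,000. Combined base = $125,500.
Three or more prior convictions of any kind (+15%): $125,500 × 1.15 = $144,325.
Voluntary surrender to law enforcement (−10%): $144,325 × 0.9 = $129,892.50.
Defendant is enrolled full-time in school (−30%): $129,892.50 × 0.7 = $90,924.75.
Victim suffered great bodily injury (+5%): $90,924.75 × 1.05 = $95,470.99.
$95,470.99 is within the $200,000 maximum.
$95,470.99 is at or above the $8,500 minimum.
Rounded to the nearest dollar: $95,471.

$95,471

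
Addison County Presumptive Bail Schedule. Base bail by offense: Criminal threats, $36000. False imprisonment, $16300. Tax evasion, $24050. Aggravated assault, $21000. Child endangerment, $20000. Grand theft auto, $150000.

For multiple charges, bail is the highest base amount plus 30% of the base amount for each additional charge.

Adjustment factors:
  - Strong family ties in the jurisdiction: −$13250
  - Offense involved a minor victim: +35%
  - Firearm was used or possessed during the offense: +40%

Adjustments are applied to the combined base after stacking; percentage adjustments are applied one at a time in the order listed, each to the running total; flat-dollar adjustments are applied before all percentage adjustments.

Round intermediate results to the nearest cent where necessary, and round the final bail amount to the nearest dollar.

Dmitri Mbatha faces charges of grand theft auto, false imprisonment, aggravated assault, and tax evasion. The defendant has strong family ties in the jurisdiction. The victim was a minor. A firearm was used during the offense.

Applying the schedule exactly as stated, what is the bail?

Base amounts from the schedule: grand theft auto $150000; false imprisonment $16300; aggravated assault $21000; tax evasion $24050.
Stacking rule: highest base plus 30% of each additional charge. Highest is grand theft auto at $150000. Additional: $16300 × 30% = $4890; $21000 × 30% = $6300; $24050 × 30% = $7215. Combined base = $150000 + $18405 = $168405.
Strong family ties in the jurisdiction (−$13250 flat): $168405 − $13250 = $155155.
Offense involved a minor victim (+35%): $155155 × 1.35 = $209459.25.
Firearm was used or possessed during the offense (+40%): $209459.25 × 1.4 = $293242.95.
Rounded to the nearest dollar: $293243.

$293243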